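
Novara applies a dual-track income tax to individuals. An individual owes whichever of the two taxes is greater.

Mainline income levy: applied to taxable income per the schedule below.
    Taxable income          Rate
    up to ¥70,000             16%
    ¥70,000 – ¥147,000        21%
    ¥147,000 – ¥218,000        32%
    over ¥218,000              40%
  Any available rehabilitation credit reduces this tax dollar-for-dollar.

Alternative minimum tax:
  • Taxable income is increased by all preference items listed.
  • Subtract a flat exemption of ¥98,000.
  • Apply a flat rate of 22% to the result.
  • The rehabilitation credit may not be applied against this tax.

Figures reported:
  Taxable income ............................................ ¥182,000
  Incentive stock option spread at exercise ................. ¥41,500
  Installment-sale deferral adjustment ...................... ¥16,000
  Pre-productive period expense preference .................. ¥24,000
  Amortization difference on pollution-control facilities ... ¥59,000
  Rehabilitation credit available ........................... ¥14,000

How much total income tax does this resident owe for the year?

Alternative minimum tax:
  Adjusted income: ¥182,000 + ¥41,500 + ¥16,000 + ¥24,000 + ¥59,000 = ¥322,500
  Less exemption ¥98,000 → base ¥224,500
  ¥224,500 × 22% = ¥49,390

Mainline income levy:
  ¥70,000 × 16% = ¥11,200
  ¥77,000 × 21% = ¥16,170
  ¥35,000 × 32% = ¥11,200
  → ¥38,570
  Less rehabilitation credit ¥14,000 → ¥24,570

¥49,390 > ¥24,570, so the alternative minimum tax is the binding amount.

¥49,390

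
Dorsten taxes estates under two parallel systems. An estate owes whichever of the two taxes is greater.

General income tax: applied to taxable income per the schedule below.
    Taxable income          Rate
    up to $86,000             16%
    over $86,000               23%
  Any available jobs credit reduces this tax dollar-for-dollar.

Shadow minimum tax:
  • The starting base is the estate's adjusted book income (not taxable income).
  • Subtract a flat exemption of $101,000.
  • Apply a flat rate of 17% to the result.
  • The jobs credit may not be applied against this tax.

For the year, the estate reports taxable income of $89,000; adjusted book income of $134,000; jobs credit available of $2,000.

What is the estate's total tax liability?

Shadow minimum tax:
  Base (adjusted book income): $134,000
  Less exemption $101,000 → base $33,000
  $33,000 × 17% = $5,610

General income tax:
  $86,000 × 16% = $13,760
  $3,000 × 23% = $690
  → $14,450
  Less jobs credit $2,000 → $12,450

$12,450 > $5,610, so the general income tax governs.

$12,450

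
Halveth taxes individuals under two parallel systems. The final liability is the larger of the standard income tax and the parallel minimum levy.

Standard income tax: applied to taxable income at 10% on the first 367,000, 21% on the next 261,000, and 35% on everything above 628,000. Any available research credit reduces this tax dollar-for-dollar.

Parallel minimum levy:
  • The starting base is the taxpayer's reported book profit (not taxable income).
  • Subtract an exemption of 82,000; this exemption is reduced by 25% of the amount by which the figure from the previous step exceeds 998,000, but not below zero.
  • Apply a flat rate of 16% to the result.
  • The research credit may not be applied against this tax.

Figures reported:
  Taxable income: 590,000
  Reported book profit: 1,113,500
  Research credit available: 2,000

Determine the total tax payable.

Standard income tax:
  367,000 × 10% = 36,700
  223,000 × 21% = 46,830
  → 83,530
  Less research credit 2,000 → 81,530

Parallel minimum levy:
  Base (reported book profit): 1,113,500
  Exemption: 82,000 − 25% × (1,113,500 − 998,000) = 82,000 − 28,875 = 53,125
  Base: 1,113,500 − 53,125 = 1,060,375
  1,060,375 × 16% = 169,660

169,660 > 81,530, so the parallel minimum levy is the binding amount.

169,660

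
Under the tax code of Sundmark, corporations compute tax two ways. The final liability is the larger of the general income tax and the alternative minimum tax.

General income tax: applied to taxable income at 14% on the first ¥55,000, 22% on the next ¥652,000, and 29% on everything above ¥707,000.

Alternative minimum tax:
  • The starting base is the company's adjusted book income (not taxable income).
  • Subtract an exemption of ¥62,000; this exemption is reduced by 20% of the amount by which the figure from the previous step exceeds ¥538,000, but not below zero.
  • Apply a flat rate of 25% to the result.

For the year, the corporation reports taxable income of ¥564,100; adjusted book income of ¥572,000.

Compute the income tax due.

¥129,200

General income tax:
  ¥55,000 × 14% = ¥7,700
  ¥509,100 × 22% = ¥112,002
  → ¥119,702

Alternative minimum tax:
  Base (adjusted book income): ¥572,000
  Exemption: ¥62,000 − 20% × (¥572,000 − ¥538,000) = ¥62,000 − ¥6,800 = ¥55,200
  Base: ¥572,000 − ¥55,200 = ¥516,800
  ¥516,800 × 25% = ¥129,200

¥129,200 > ¥119,702, so the alternative minimum tax is the binding amount.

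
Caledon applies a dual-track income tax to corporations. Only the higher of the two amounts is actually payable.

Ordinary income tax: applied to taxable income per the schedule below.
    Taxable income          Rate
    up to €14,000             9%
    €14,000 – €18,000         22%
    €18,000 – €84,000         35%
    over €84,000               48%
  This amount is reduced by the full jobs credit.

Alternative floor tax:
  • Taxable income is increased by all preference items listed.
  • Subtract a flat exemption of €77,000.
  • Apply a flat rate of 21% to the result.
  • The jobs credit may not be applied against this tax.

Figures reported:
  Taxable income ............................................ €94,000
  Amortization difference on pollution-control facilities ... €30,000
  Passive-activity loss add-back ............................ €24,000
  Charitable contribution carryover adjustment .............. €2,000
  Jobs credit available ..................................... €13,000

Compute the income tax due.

€17,040

Alternative floor tax:
  Adjusted income: €94,000 + €30,000 + €24,000 + €2,000 = €150,000
  Less exemption €77,000 → base €73,000
  €73,000 × 21% = €15,330

Ordinary income tax:
  €14,000 × 9% = €1,260
  €4,000 × 22% = €880
  €66,000 × 35% = €23,100
  €10,000 × 48% = €4,800
  → €30,040
  Less jobs credit €13,000 → €17,040

€17,040 > €15,330, so the ordinary income tax governs.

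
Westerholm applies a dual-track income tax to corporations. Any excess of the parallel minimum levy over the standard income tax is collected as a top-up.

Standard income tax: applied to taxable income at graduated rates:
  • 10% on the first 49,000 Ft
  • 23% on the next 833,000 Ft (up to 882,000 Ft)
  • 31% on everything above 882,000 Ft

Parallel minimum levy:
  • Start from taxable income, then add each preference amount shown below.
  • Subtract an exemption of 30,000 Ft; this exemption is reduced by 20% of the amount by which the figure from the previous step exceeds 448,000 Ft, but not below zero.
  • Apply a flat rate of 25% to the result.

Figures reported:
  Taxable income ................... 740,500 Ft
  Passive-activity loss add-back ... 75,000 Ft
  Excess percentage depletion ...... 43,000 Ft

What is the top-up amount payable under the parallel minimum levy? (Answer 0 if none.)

Standard income tax:
  49,000 Ft × 10% = 4,900 Ft
  691,500 Ft × 23% = 159,045 Ft
  → 163,945 Ft

Parallel minimum levy:
  Adjusted income: 740,500 Ft + 75,000 Ft + 43,000 Ft = 858,500 Ft
  Exemption: 20% × (858,500 Ft − 448,000 Ft) = 82,100 Ft ≥ 30,000 Ft, so the exemption is fully phased out
  Base: 858,500 Ft − 0 Ft = 858,500 Ft
  858,500 Ft × 25% = 214,625 Ft

Excess of parallel minimum levy over standard income tax: 214,625 Ft − 163,945 Ft = 50,680 Ft.

50,680 Ft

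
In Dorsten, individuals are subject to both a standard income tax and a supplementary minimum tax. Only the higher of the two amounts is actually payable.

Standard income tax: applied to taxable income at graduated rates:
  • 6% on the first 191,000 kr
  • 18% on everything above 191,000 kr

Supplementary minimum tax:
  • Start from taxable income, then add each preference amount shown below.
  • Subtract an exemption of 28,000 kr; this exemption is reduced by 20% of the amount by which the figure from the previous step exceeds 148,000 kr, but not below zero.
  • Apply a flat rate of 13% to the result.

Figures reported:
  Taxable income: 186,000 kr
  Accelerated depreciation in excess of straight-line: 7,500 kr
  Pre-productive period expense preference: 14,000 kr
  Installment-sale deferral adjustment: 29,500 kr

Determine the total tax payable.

29,484 kr

Standard income tax:
  186,000 kr × 6% = 11,160 kr

Supplementary minimum tax:
  Adjusted income: 186,000 kr + 7,500 kr + 14,000 kr + 29,500 kr = 237,000 kr
  Exemption: 28,000 kr − 20% × (237,000 kr − 148,000 kr) = 28,000 kr − 17,800 kr = 10,200 kr
  Base: 237,000 kr − 10,200 kr = 226,800 kr
  226,800 kr × 13% = 29,484 kr

29,484 kr > 11,160 kr, so the supplementary minimum tax is the binding amount.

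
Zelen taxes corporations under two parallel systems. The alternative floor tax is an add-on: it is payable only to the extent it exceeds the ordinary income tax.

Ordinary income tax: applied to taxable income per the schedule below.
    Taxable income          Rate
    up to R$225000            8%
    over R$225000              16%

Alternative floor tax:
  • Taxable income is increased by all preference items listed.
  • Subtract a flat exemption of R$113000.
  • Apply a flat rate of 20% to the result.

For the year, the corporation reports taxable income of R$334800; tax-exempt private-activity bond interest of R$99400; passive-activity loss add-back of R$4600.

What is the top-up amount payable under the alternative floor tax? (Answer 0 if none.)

Ordinary income tax:
  R$225000 × 8% = R$18000
  R$109800 × 16% = R$17568
  → R$35568

Alternative floor tax:
  Adjusted income: R$334800 + R$99400 + R$4600 = R$438800
  Less exemption R$113000 → base R$325800
  R$325800 × 20% = R$65160

Excess of alternative floor tax over ordinary income tax: R$65160 − R$35568 = R$29592.

R$29592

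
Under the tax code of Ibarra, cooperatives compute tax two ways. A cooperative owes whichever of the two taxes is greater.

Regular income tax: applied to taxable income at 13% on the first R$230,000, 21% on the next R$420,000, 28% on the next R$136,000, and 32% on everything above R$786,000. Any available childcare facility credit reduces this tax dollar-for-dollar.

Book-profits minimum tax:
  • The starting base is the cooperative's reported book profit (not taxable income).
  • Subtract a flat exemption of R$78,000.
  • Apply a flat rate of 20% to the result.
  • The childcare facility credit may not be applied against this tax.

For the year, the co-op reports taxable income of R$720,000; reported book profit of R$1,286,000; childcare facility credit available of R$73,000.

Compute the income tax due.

R$241,600

Regular income tax:
  R$230,000 × 13% = R$29,900
  R$420,000 × 21% = R$88,200
  R$70,000 × 28% = R$19,600
  → R$137,700
  Less childcare facility credit R$73,000 → R$64,700

Book-profits minimum tax:
  Base (reported book profit): R$1,286,000
  Less exemption R$78,000 → base R$1,208,000
  R$1,208,000 × 20% = R$241,600

R$241,600 > R$64,700, so the book-profits minimum tax is the binding amount.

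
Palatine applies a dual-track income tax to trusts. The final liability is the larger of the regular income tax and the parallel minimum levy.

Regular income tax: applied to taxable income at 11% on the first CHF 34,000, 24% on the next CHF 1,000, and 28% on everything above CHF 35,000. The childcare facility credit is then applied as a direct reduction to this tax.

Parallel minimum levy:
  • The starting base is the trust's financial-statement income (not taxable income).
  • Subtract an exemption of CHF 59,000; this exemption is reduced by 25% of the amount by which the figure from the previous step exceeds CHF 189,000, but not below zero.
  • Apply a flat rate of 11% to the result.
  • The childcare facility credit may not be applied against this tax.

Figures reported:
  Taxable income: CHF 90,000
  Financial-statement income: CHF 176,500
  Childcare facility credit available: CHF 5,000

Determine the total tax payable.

CHF 14,380

Regular income tax:
  CHF 34,000 × 11% = CHF 3,740
  CHF 1,000 × 24% = CHF 240
  CHF 55,000 × 28% = CHF 15,400
  → CHF 19,380
  Less childcare facility credit CHF 5,000 → CHF 14,380

Parallel minimum levy:
  Base (financial-statement income): CHF 176,500
  Exemption: CHF 176,500 ≤ CHF 189,000, so full CHF 59,000 applies
  Base: CHF 176,500 − CHF 59,000 = CHF 117,500
  CHF 117,500 × 11% = CHF 12,925

CHF 14,380 > CHF 12,925, so the regular income tax governs.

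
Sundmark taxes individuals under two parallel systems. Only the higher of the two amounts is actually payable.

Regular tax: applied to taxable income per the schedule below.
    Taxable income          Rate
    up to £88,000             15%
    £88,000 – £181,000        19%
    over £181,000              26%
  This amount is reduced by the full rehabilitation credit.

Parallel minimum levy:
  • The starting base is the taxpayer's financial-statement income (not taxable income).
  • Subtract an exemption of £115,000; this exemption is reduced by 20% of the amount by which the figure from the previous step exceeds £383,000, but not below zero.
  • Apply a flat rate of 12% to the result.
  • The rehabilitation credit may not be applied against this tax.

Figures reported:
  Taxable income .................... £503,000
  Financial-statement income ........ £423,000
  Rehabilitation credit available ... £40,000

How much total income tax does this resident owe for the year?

£74,590

Regular tax:
  £88,000 × 15% = £13,200
  £93,000 × 19% = £17,670
  £322,000 × 26% = £83,720
  → £114,590
  Less rehabilitation credit £40,000 → £74,590

Parallel minimum levy:
  Base (financial-statement income): £423,000
  Exemption: £115,000 − 20% × (£423,000 − £383,000) = £115,000 − £8,000 = £107,000
  Base: £423,000 − £107,000 = £316,000
  £316,000 × 12% = £37,920

£74,590 > £37,920, so the regular tax governs.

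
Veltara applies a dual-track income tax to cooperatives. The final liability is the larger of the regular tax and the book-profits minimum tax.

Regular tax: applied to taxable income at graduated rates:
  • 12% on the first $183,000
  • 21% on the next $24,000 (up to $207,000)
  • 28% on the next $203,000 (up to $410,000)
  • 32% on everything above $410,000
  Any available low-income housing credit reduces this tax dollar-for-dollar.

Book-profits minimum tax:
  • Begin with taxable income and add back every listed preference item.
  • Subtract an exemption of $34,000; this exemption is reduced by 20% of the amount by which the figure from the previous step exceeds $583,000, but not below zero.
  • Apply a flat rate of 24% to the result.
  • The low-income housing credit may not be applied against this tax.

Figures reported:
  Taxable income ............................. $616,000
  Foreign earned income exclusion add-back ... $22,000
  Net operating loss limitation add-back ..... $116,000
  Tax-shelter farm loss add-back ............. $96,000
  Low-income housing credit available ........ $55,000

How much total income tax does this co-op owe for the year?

$204,000

Regular tax:
  $183,000 × 12% = $21,960
  $24,000 × 21% = $5,040
  $203,000 × 28% = $56,840
  $206,000 × 32% = $65,920
  → $149,760
  Less low-income housing credit $55,000 → $94,760

Book-profits minimum tax:
  Adjusted income: $616,000 + $22,000 + $116,000 + $96,000 = $850,000
  Exemption: 20% × ($850,000 − $583,000) = $53,400 ≥ $34,000, so the exemption is fully phased out
  Base: $850,000 − $0 = $850,000
  $850,000 × 24% = $204,000

$204,000 > $94,760, so the book-profits minimum tax is the binding amount.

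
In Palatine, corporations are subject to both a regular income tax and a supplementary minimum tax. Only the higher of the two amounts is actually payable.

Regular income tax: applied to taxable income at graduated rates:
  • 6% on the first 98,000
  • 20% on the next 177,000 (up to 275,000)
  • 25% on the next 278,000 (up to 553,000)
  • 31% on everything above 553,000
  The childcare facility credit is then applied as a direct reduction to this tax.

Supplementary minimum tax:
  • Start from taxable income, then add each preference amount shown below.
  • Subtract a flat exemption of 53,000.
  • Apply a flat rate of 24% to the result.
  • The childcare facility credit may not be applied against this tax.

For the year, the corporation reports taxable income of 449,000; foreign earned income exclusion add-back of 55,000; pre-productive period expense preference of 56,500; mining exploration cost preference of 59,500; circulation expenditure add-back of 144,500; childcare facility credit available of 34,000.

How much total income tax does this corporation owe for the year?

Supplementary minimum tax:
  Adjusted income: 449,000 + 55,000 + 56,500 + 59,500 + 144,500 = 764,500
  Less exemption 53,000 → base 711,500
  711,500 × 24% = 170,760

Regular income tax:
  98,000 × 6% = 5,880
  177,000 × 20% = 35,400
  174,000 × 25% = 43,500
  → 84,780
  Less childcare facility credit 34,000 → 50,780

170,760 > 50,780, so the supplementary minimum tax is the binding amount.

170,760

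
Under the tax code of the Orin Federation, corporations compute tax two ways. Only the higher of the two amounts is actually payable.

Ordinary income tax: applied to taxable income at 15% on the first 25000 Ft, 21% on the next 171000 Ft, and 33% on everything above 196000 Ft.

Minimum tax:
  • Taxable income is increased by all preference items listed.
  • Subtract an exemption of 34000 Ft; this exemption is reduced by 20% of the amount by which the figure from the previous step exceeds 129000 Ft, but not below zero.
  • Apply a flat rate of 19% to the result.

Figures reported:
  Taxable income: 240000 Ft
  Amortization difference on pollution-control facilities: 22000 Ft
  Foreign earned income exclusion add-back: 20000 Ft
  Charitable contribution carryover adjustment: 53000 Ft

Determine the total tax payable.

63650 Ft

Ordinary income tax:
  25000 Ft × 15% = 3750 Ft
  171000 Ft × 21% = 35910 Ft
  44000 Ft × 33% = 14520 Ft
  → 54180 Ft

Minimum tax:
  Adjusted income: 240000 Ft + 22000 Ft + 20000 Ft + 53000 Ft = 335000 Ft
  Exemption: 20% × (335000 Ft − 129000 Ft) = 41200 Ft ≥ 34000 Ft, so the exemption is fully phased out
  Base: 335000 Ft − 0 Ft = 335000 Ft
  335000 Ft × 19% = 63650 Ft

63650 Ft > 54180 Ft, so the minimum tax is the binding amount.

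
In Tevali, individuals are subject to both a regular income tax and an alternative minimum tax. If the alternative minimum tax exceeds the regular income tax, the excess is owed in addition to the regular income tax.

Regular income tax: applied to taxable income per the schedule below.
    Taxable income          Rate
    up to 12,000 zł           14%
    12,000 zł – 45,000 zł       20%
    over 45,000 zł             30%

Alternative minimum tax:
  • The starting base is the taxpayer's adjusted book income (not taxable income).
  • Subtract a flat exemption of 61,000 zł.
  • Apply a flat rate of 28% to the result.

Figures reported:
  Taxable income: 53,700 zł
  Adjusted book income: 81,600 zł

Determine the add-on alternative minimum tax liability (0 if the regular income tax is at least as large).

0 zł

Alternative minimum tax:
  Base (adjusted book income): 81,600 zł
  Less exemption 61,000 zł → base 20,600 zł
  20,600 zł × 28% = 5,768 zł

Regular income tax:
  12,000 zł × 14% = 1,680 zł
  33,000 zł × 20% = 6,600 zł
  8,700 zł × 30% = 2,610 zł
  → 10,890 zł

5,768 zł ≤ 10,890 zł, so no add-on is due.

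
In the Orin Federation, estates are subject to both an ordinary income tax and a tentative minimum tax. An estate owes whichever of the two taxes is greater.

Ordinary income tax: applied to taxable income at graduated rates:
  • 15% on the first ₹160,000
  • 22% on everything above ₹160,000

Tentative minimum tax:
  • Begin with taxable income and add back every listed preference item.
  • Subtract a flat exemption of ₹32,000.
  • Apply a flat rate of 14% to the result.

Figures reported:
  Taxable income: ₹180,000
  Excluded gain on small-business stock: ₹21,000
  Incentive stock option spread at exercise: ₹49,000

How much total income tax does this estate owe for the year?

₹30,520

Ordinary income tax:
  ₹160,000 × 15% = ₹24,000
  ₹20,000 × 22% = ₹4,400
  → ₹28,400

Tentative minimum tax:
  Adjusted income: ₹180,000 + ₹21,000 + ₹49,000 = ₹250,000
  Less exemption ₹32,000 → base ₹218,000
  ₹218,000 × 14% = ₹30,520

₹30,520 > ₹28,400, so the tentative minimum tax is the binding amount.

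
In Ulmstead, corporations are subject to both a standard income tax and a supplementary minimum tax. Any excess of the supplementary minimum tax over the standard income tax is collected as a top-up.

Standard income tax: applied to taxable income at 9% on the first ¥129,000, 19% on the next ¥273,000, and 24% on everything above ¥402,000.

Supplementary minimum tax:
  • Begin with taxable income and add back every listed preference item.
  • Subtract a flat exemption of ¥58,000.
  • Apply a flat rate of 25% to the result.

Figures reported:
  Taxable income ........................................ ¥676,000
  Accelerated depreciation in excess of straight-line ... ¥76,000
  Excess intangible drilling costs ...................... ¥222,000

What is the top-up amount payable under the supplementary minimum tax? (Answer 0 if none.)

¥99,760

Supplementary minimum tax:
  Adjusted income: ¥676,000 + ¥76,000 + ¥222,000 = ¥974,000
  Less exemption ¥58,000 → base ¥916,000
  ¥916,000 × 25% = ¥229,000

Standard income tax:
  ¥129,000 × 9% = ¥11,610
  ¥273,000 × 19% = ¥51,870
  ¥274,000 × 24% = ¥65,760
  → ¥129,240

Excess of supplementary minimum tax over standard income tax: ¥229,000 − ¥129,240 = ¥99,760.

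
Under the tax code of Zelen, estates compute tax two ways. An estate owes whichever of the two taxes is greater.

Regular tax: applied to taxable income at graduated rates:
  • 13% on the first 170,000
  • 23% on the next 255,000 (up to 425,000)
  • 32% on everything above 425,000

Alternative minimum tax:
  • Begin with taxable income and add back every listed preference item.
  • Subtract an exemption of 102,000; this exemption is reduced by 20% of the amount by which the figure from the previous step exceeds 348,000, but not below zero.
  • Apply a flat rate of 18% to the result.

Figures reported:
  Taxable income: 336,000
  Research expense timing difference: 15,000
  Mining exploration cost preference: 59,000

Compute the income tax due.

Regular tax:
  170,000 × 13% = 22,100
  166,000 × 23% = 38,180
  → 60,280

Alternative minimum tax:
  Adjusted income: 336,000 + 15,000 + 59,000 = 410,000
  Exemption: 102,000 − 20% × (410,000 − 348,000) = 102,000 − 12,400 = 89,600
  Base: 410,000 − 89,600 = 320,400
  320,400 × 18% = 57,672

60,280 > 57,672, so the regular tax governs.

60,280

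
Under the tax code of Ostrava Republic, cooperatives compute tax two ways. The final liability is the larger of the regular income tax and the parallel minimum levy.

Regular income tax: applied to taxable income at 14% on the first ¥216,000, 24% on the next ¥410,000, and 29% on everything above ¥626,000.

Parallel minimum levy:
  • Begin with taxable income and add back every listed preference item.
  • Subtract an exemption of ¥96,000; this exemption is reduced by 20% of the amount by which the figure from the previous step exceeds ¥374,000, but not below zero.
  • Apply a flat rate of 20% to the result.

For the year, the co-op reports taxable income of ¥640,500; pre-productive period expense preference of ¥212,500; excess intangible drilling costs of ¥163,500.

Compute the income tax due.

¥203,300

Regular income tax:
  ¥216,000 × 14% = ¥30,240
  ¥410,000 × 24% = ¥98,400
  ¥14,500 × 29% = ¥4,205
  → ¥132,845

Parallel minimum levy:
  Adjusted income: ¥640,500 + ¥212,500 + ¥163,500 = ¥1,016,500
  Exemption: 20% × (¥1,016,500 − ¥374,000) = ¥128,500 ≥ ¥96,000, so the exemption is fully phased out
  Base: ¥1,016,500 − ¥0 = ¥1,016,500
  ¥1,016,500 × 20% = ¥203,300

¥203,300 > ¥132,845, so the parallel minimum levy is the binding amount.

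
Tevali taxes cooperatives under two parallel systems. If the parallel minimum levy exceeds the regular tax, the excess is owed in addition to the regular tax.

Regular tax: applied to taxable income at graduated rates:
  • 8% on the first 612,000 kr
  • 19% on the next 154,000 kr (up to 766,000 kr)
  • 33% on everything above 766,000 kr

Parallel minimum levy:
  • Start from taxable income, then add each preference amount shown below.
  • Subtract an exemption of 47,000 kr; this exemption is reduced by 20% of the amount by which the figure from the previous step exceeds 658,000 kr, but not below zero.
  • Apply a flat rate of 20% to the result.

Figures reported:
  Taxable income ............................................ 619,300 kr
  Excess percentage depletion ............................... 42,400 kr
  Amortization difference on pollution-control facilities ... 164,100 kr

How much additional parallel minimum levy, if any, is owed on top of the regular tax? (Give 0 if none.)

Regular tax:
  612,000 kr × 8% = 48,960 kr
  7,300 kr × 19% = 1,387 kr
  → 50,347 kr

Parallel minimum levy:
  Adjusted income: 619,300 kr + 42,400 kr + 164,100 kr = 825,800 kr
  Exemption: 47,000 kr − 20% × (825,800 kr − 658,000 kr) = 47,000 kr − 33,560 kr = 13,440 kr
  Base: 825,800 kr − 13,440 kr = 812,360 kr
  812,360 kr × 20% = 162,472 kr

Excess of parallel minimum levy over regular tax: 162,472 kr − 50,347 kr = 112,125 kr.

112,125 kr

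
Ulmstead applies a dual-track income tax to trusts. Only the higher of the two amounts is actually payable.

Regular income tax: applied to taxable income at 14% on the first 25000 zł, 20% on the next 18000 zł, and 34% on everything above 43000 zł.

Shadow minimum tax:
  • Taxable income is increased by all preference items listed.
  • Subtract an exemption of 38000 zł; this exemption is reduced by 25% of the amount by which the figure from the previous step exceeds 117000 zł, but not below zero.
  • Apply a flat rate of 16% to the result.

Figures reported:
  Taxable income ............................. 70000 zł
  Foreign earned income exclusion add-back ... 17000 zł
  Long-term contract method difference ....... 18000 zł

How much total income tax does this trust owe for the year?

16280 zł

Regular income tax:
  25000 zł × 14% = 3500 zł
  18000 zł × 20% = 3600 zł
  27000 zł × 34% = 9180 zł
  → 16280 zł

Shadow minimum tax:
  Adjusted income: 70000 zł + 17000 zł + 18000 zł = 105000 zł
  Exemption: 105000 zł ≤ 117000 zł, so full 38000 zł applies
  Base: 105000 zł − 38000 zł = 67000 zł
  67000 zł × 16% = 10720 zł

16280 zł > 10720 zł, so the regular income tax governs.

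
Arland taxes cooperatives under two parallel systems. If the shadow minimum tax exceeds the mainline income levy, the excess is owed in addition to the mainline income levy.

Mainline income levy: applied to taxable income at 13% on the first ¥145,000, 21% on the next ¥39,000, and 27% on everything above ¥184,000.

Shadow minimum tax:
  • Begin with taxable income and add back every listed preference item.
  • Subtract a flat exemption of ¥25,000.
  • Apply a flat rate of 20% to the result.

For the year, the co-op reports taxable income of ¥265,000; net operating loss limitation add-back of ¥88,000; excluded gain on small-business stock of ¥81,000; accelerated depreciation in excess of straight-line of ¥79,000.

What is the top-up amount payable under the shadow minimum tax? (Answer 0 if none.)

¥48,690

Mainline income levy:
  ¥145,000 × 13% = ¥18,850
  ¥39,000 × 21% = ¥8,190
  ¥81,000 × 27% = ¥21,870
  → ¥48,910

Shadow minimum tax:
  Adjusted income: ¥265,000 + ¥88,000 + ¥81,000 + ¥79,000 = ¥513,000
  Less exemption ¥25,000 → base ¥488,000
  ¥488,000 × 20% = ¥97,600

Excess of shadow minimum tax over mainline income levy: ¥97,600 − ¥48,910 = ¥48,690.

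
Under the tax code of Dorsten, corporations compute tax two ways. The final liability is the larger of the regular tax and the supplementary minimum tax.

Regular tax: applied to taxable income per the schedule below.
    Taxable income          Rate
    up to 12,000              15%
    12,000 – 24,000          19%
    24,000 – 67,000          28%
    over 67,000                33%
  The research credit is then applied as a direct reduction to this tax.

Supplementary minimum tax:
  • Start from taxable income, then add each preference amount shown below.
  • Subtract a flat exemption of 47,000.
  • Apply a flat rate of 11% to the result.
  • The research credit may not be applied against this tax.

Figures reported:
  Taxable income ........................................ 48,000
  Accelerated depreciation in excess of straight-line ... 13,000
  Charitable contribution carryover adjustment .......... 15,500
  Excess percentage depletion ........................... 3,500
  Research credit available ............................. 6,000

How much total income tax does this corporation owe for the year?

4,800

Supplementary minimum tax:
  Adjusted income: 48,000 + 13,000 + 15,500 + 3,500 = 80,000
  Less exemption 47,000 → base 33,000
  33,000 × 11% = 3,630

Regular tax:
  12,000 × 15% = 1,800
  12,000 × 19% = 2,280
  24,000 × 28% = 6,720
  → 10,800
  Less research credit 6,000 → 4,800

4,800 > 3,630, so the regular tax governs.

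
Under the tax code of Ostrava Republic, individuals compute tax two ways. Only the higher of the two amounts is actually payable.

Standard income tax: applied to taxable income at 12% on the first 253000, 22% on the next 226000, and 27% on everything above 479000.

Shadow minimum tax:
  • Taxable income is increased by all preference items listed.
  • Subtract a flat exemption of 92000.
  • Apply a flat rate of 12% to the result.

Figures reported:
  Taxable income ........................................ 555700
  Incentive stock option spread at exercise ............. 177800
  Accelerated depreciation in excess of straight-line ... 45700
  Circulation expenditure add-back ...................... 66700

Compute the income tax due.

100789

Shadow minimum tax:
  Adjusted income: 555700 + 177800 + 45700 + 66700 = 845900
  Less exemption 92000 → base 753900
  753900 × 12% = 90468

Standard income tax:
  253000 × 12% = 30360
  226000 × 22% = 49720
  76700 × 27% = 20709
  → 100789

100789 > 90468, so the standard income tax governs.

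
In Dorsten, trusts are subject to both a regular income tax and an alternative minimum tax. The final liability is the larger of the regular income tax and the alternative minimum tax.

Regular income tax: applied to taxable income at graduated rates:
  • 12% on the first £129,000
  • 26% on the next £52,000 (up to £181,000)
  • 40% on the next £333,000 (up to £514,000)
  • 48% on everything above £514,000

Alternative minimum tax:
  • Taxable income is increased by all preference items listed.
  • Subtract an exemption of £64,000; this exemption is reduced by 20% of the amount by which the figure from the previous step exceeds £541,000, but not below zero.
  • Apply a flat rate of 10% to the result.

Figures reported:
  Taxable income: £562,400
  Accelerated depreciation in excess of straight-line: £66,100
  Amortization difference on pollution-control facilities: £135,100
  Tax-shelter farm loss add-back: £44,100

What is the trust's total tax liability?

Alternative minimum tax:
  Adjusted income: £562,400 + £66,100 + £135,100 + £44,100 = £807,700
  Exemption: £64,000 − 20% × (£807,700 − £541,000) = £64,000 − £53,340 = £10,660
  Base: £807,700 − £10,660 = £797,040
  £797,040 × 10% = £79,704

Regular income tax:
  £129,000 × 12% = £15,480
  £52,000 × 26% = £13,520
  £333,000 × 40% = £133,200
  £48,400 × 48% = £23,232
  → £185,432

£185,432 > £79,704, so the regular income tax governs.

£185,432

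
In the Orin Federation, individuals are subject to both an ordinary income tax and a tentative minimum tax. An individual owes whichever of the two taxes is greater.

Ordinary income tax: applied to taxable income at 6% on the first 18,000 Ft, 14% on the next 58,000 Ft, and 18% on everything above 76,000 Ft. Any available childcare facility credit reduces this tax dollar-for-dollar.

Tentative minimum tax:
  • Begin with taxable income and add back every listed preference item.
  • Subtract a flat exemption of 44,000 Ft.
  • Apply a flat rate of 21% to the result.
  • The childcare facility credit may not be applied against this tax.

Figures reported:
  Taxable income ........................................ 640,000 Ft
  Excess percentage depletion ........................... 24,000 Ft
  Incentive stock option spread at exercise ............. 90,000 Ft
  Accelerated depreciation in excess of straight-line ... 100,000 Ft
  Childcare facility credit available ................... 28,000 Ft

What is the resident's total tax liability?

170,100 Ft

Ordinary income tax:
  18,000 Ft × 6% = 1,080 Ft
  58,000 Ft × 14% = 8,120 Ft
  564,000 Ft × 18% = 101,520 Ft
  → 110,720 Ft
  Less childcare facility credit 28,000 Ft → 82,720 Ft

Tentative minimum tax:
  Adjusted income: 640,000 Ft + 24,000 Ft + 90,000 Ft + 100,000 Ft = 854,000 Ft
  Less exemption 44,000 Ft → base 810,000 Ft
  810,000 Ft × 21% = 170,100 Ft

170,100 Ft > 82,720 Ft, so the tentative minimum tax is the binding amount.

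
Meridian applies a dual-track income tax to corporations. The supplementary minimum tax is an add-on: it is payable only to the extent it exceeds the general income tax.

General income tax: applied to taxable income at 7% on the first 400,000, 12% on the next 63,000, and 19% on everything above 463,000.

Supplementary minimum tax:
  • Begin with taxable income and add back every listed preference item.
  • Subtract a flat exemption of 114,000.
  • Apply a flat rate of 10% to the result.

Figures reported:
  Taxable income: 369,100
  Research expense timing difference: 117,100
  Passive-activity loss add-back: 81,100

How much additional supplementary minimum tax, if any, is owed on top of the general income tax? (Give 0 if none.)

Supplementary minimum tax:
  Adjusted income: 369,100 + 117,100 + 81,100 = 567,300
  Less exemption 114,000 → base 453,300
  453,300 × 10% = 45,330

General income tax:
  369,100 × 7% = 25,837

Excess of supplementary minimum tax over general income tax: 45,330 − 25,837 = 19,493.

19,493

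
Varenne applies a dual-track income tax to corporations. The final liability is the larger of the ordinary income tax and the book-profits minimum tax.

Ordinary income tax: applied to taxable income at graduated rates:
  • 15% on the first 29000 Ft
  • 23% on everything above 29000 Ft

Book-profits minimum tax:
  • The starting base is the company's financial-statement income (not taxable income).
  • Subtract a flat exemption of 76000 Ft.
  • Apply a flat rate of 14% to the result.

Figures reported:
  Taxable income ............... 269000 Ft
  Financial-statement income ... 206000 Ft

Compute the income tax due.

59550 Ft

Book-profits minimum tax:
  Base (financial-statement income): 206000 Ft
  Less exemption 76000 Ft → base 130000 Ft
  130000 Ft × 14% = 18200 Ft

Ordinary income tax:
  29000 Ft × 15% = 4350 Ft
  240000 Ft × 23% = 55200 Ft
  → 59550 Ft

59550 Ft > 18200 Ft, so the ordinary income tax governs.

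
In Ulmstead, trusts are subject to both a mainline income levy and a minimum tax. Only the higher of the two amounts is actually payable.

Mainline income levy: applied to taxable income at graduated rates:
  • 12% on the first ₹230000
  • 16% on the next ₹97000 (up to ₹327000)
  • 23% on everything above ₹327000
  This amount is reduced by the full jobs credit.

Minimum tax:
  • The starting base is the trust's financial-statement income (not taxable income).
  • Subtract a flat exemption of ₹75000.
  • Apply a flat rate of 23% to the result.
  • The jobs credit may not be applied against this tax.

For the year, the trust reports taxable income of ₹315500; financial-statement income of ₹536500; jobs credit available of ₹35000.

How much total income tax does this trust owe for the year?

₹106145

Minimum tax:
  Base (financial-statement income): ₹536500
  Less exemption ₹75000 → base ₹461500
  ₹461500 × 23% = ₹106145

Mainline income levy:
  ₹230000 × 12% = ₹27600
  ₹85500 × 16% = ₹13680
  → ₹41280
  Less jobs credit ₹35000 → ₹6280

₹106145 > ₹6280, so the minimum tax is the binding amount.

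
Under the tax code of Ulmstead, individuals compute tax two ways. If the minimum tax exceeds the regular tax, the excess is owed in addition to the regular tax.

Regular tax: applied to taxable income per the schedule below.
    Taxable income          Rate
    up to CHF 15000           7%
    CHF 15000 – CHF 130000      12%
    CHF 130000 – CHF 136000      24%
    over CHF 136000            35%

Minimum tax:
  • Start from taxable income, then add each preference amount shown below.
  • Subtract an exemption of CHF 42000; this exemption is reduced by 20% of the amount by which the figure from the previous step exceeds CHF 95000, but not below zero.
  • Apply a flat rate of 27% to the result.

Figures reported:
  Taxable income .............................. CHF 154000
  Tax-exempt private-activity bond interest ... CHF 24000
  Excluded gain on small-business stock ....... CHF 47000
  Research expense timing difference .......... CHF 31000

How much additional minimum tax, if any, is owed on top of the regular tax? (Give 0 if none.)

CHF 43884

Minimum tax:
  Adjusted income: CHF 154000 + CHF 24000 + CHF 47000 + CHF 31000 = CHF 256000
  Exemption: CHF 42000 − 20% × (CHF 256000 − CHF 95000) = CHF 42000 − CHF 32200 = CHF 9800
  Base: CHF 256000 − CHF 9800 = CHF 246200
  CHF 246200 × 27% = CHF 66474

Regular tax:
  CHF 15000 × 7% = CHF 1050
  CHF 115000 × 12% = CHF 13800
  CHF 6000 × 24% = CHF 1440
  CHF 18000 × 35% = CHF 6300
  → CHF 22590

Excess of minimum tax over regular tax: CHF 66474 − CHF 22590 = CHF 43884.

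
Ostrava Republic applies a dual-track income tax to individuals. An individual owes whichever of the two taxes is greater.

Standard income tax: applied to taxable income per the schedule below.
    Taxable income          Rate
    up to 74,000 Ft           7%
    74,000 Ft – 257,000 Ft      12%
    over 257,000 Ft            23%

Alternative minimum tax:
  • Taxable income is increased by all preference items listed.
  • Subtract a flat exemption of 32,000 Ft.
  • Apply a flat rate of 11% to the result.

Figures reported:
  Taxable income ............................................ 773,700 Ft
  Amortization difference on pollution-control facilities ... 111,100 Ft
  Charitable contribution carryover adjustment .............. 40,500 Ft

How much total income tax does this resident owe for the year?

145,981 Ft

Alternative minimum tax:
  Adjusted income: 773,700 Ft + 111,100 Ft + 40,500 Ft = 925,300 Ft
  Less exemption 32,000 Ft → base 893,300 Ft
  893,300 Ft × 11% = 98,263 Ft

Standard income tax:
  74,000 Ft × 7% = 5,180 Ft
  183,000 Ft × 12% = 21,960 Ft
  516,700 Ft × 23% = 118,841 Ft
  → 145,981 Ft

145,981 Ft > 98,263 Ft, so the standard income tax governs.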